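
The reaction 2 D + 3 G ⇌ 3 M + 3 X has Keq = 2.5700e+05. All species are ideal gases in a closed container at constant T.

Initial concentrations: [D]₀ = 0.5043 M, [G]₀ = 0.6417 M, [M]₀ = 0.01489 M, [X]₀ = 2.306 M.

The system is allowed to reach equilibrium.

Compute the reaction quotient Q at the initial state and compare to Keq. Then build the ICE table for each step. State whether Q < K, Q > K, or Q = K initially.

Q₀ = 6.0240e-04 vs Keq = 2.5700e+05 ⇒ Q<K, forward
Step 1:
                  D         G         M         X
  init       0.5043    0.6417   0.01489     2.306
  Δ         -0.3651   -0.5477    0.5477    0.5477
  eq         0.1392   0.09402    0.5626     2.854
  solve Keq expr → x = 0.1826; check Q = 2.5700e+05

Q₀ = 6.0240e-04; Q < K (proceeds forward)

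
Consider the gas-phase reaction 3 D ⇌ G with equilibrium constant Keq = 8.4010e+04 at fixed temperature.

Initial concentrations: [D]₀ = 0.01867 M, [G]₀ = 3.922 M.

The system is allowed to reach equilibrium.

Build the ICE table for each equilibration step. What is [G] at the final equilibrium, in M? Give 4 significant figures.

[G]_eq = 3.916 M

Q₀ = 6.0266e+05 vs Keq = 8.4010e+04 ⇒ Q>K, reverse
Step 1:
                    D           G
  Initial     0.01867       3.922
  Change      0.01732   -0.005773
  Equil       0.03599       3.916
  solve Keq expr → x = -0.005773; check Q = 8.4010e+04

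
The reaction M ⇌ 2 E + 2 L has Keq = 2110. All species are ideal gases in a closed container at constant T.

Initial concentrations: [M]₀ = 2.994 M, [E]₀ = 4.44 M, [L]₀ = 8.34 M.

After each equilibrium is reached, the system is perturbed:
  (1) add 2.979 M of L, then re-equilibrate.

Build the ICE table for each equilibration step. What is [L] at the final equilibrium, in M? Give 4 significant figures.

Q₀ = 458 vs Keq = 2110 ⇒ Q<K, forward
Step 1:
                    M           E           L
  Initial       2.994        4.44        8.34
  Change      -0.9652        1.93        1.93
  Equil         2.029        6.37       10.27
  solve Keq expr → x = 0.9652; check Q = 2110
Then add 2.979 M of L.
Step 2:
                    M           E           L
  Initial       2.029        6.37       13.25
  Change       0.3561     -0.7123     -0.7123
  Equil         2.385       5.658       12.54
  solve Keq expr → x = -0.3561; check Q = 2110

[L]_eq = 12.54 M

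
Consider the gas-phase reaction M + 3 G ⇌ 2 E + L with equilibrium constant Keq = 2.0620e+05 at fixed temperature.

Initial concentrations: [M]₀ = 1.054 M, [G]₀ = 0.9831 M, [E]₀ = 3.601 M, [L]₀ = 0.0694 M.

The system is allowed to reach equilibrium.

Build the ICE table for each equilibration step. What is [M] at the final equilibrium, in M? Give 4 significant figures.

[M]_eq = 0.7382 M

Q₀ = 0.8986 vs Keq = 2.0620e+05 ⇒ Q<K, forward
Step 1:
                   M          G          E          L
  init         1.054     0.9831      3.601     0.0694
  Δ          -0.3158    -0.9474     0.6316     0.3158
  eq          0.7382    0.03566      4.233     0.3852
  solve Keq expr → x = 0.3158; check Q = 2.0620e+05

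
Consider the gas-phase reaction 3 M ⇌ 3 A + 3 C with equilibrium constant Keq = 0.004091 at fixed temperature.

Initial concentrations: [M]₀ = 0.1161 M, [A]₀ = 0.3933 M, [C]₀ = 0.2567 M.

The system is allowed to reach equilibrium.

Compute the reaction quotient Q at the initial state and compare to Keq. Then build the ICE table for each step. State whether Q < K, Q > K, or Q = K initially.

Q₀ = 0.6576 vs Keq = 0.004091 ⇒ Q>K, reverse
Step 1:
                    M           A           C
  init         0.1161      0.3933      0.2567
  Δ            0.1193     -0.1193     -0.1193
  eq           0.2354       0.274      0.1374
  solve Keq expr → x = -0.03977; check Q = 0.004091

Q₀ = 0.6576; Q > K (proceeds reverse)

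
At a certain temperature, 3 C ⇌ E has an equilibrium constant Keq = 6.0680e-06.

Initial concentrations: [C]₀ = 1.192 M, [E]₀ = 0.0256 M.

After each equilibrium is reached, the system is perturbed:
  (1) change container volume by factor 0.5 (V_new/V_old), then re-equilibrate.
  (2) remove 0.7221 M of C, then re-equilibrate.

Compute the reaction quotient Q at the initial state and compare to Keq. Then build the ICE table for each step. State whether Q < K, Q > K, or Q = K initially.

Q₀ = 0.01512; Q > K (proceeds reverse)

Q₀ = 0.01512 vs Keq = 6.0680e-06 ⇒ Q>K, reverse
Step 1:
                    C           E
  init          1.192      0.0256
  Δ           0.07676    -0.02559
  eq            1.269  1.2393e-05
  solve Keq expr → x = -0.02559; check Q = 6.0680e-06
Then change container volume by factor 0.5 (V_new/V_old).
Step 2:
                    C           E
  init          2.538  2.4787e-05
  Δ       -2.2300e-04  7.4334e-05
  eq            2.537  9.9120e-05
  solve Keq expr → x = 7.4334e-05; check Q = 6.0680e-06
Then remove 0.7221 M of C.
Step 3:
                    C           E
  init          1.815  9.9120e-05
  Δ        1.8845e-04 -6.2816e-05
  eq            1.815  3.6304e-05
  solve Keq expr → x = -6.2816e-05; check Q = 6.0680e-06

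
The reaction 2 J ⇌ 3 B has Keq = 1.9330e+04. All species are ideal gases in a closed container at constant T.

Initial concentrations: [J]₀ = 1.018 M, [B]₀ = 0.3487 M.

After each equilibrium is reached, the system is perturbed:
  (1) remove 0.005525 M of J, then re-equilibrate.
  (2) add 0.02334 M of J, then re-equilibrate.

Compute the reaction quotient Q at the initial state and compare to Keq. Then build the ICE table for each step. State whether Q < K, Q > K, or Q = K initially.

Q₀ = 0.04091; Q < K (proceeds forward)

Q₀ = 0.04091 vs Keq = 1.9330e+04 ⇒ Q<K, forward
Step 1:
                  J         B
  Initial     1.018    0.3487
  Change    -0.9999       1.5
  Equil     0.01808     1.849
  solve Keq expr → x = 0.5; check Q = 1.9330e+04
Then remove 0.005525 M of J.
Step 2:
                  J         B
  Initial   0.01255     1.849
  Change   0.005406 -0.008109
  Equil     0.01796      1.84
  solve Keq expr → x = -0.002703; check Q = 1.9330e+04
Then add 0.02334 M of J.
Step 3:
                  J         B
  Initial    0.0413      1.84
  Change   -0.02284   0.03425
  Equil     0.01846     1.875
  solve Keq expr → x = 0.01142; check Q = 1.9330e+04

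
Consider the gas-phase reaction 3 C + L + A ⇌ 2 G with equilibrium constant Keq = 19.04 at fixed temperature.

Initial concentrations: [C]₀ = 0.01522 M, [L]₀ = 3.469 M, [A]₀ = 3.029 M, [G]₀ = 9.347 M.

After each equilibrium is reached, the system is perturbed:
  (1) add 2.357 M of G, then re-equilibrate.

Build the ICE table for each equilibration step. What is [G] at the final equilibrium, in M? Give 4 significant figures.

Q₀ = 2.3583e+06 vs Keq = 19.04 ⇒ Q>K, reverse
Step 1:
                    C           L           A           G
  I           0.01522       3.469       3.029       9.347
  C            0.6859      0.2286      0.2286     -0.4572
  E            0.7011       3.698       3.258        8.89
  solve Keq expr → x = -0.2286; check Q = 19.04
Then add 2.357 M of G.
Step 2:
                    C           L           A           G
  I            0.7011       3.698       3.258       11.25
  C            0.1097     0.03658     0.03658    -0.07316
  E            0.8108       3.734       3.294       11.17
  solve Keq expr → x = -0.03658; check Q = 19.04

[G]_eq = 11.17 M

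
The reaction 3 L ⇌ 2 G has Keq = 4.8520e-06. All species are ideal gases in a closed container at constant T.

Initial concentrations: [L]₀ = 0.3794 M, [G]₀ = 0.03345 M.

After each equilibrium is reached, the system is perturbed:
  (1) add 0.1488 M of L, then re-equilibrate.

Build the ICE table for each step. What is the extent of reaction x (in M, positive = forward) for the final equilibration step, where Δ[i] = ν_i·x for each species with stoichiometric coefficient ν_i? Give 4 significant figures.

x = 1.7354e-04 M

Q₀ = 0.02049 vs Keq = 4.8520e-06 ⇒ Q>K, reverse
Step 1:
                  L         G
  I          0.3794   0.03345
  C         0.04925  -0.03283
  E          0.4286 6.1817e-04
  solve Keq expr → x = -0.01642; check Q = 4.8520e-06
Then add 0.1488 M of L.
Step 2:
                  L         G
  I          0.5774 6.1817e-04
  C       -5.2062e-04 3.4708e-04
  E          0.5769 9.6525e-04
  solve Keq expr → x = 1.7354e-04; check Q = 4.8520e-06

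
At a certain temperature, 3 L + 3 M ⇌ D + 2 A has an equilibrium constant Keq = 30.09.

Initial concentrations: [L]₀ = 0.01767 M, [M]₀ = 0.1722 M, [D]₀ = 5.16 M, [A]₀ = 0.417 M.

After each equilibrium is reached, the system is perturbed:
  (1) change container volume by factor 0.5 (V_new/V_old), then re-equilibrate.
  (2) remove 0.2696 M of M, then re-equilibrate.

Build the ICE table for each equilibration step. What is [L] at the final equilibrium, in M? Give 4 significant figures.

[L]_eq = 0.6177 M

Q₀ = 3.1850e+07 vs Keq = 30.09 ⇒ Q>K, reverse
Step 1:
                  L         M         D         A
  I         0.01767    0.1722      5.16     0.417
  C          0.3394    0.3394   -0.1131   -0.2263
  E          0.3571    0.5116     5.047    0.1907
  solve Keq expr → x = -0.1131; check Q = 30.09
Then change container volume by factor 0.5 (V_new/V_old).
Step 2:
                  L         M         D         A
  I          0.7142     1.023     10.09    0.3814
  C         -0.1863   -0.1863    0.0621    0.1242
  E          0.5279     0.837     10.16    0.5056
  solve Keq expr → x = 0.0621; check Q = 30.09
Then remove 0.2696 M of M.
Step 3:
                  L         M         D         A
  I          0.5279    0.5674     10.16    0.5056
  C         0.08974   0.08974  -0.02991  -0.05983
  E          0.6177    0.6571     10.13    0.4458
  solve Keq expr → x = -0.02991; check Q = 30.09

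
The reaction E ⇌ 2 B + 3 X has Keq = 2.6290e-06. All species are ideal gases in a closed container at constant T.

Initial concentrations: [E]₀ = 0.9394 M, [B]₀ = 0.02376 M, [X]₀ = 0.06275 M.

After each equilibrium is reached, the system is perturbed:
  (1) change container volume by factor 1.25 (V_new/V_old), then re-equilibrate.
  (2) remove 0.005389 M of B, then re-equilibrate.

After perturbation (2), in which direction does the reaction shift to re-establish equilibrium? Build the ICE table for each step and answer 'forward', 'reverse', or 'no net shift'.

Direction: forward

Q₀ = 1.4849e-07 vs Keq = 2.6290e-06 ⇒ Q<K, forward
Step 1:
                   E          B          X
  init        0.9394    0.02376    0.06275
  Δ          -0.0126     0.0252     0.0378
  eq          0.9268    0.04896     0.1005
  solve Keq expr → x = 0.0126; check Q = 2.6290e-06
Then change container volume by factor 1.25 (V_new/V_old).
Step 2:
                   E          B          X
  init        0.7414    0.03917    0.08044
  Δ        -0.004541   0.009082    0.01362
  eq          0.7369    0.04825    0.09406
  solve Keq expr → x = 0.004541; check Q = 2.6290e-06
Then remove 0.005389 M of B.
Step 3:
                   E          B          X
  init        0.7369    0.04286    0.09406
  Δ        -0.001275    0.00255   0.003825
  eq          0.7356    0.04541    0.09789
  solve Keq expr → x = 0.001275; check Q = 2.6290e-06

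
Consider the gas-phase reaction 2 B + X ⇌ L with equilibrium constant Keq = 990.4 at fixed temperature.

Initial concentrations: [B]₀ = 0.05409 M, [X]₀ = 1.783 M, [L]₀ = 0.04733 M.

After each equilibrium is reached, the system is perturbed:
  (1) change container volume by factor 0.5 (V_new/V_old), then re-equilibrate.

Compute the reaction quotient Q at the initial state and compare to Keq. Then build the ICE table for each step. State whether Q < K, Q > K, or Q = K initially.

Q₀ = 9.073 vs Keq = 990.4 ⇒ Q<K, forward
Step 1:
                   B          X          L
  Initial    0.05409      1.783    0.04733
  Change     -0.0477   -0.02385    0.02385
  Equil     0.006392      1.759    0.07118
  solve Keq expr → x = 0.02385; check Q = 990.4
Then change container volume by factor 0.5 (V_new/V_old).
Step 2:
                   B          X          L
  Initial    0.01278      3.518     0.1424
  Change   -0.006318  -0.003159   0.003159
  Equil     0.006465      3.515     0.1455
  solve Keq expr → x = 0.003159; check Q = 990.4

Q₀ = 9.073; Q < K (proceeds forward)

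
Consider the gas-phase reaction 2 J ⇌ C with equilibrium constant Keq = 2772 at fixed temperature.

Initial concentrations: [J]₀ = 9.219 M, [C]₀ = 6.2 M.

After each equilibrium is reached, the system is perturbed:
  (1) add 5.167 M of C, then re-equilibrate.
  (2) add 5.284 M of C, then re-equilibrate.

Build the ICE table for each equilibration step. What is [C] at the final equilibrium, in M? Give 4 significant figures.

[C]_eq = 21.22 M

Q₀ = 0.07295 vs Keq = 2772 ⇒ Q<K, forward
Step 1:
                   J          C
  I            9.219        6.2
  C           -9.157      4.578
  E          0.06236      10.78
  solve Keq expr → x = 4.578; check Q = 2772
Then add 5.167 M of C.
Step 2:
                   J          C
  I          0.06236      15.95
  C          0.01347  -0.006736
  E          0.07583      15.94
  solve Keq expr → x = -0.006736; check Q = 2772
Then add 5.284 M of C.
Step 3:
                   J          C
  I          0.07583      21.22
  C          0.01166   -0.00583
  E          0.08749      21.22
  solve Keq expr → x = -0.00583; check Q = 2772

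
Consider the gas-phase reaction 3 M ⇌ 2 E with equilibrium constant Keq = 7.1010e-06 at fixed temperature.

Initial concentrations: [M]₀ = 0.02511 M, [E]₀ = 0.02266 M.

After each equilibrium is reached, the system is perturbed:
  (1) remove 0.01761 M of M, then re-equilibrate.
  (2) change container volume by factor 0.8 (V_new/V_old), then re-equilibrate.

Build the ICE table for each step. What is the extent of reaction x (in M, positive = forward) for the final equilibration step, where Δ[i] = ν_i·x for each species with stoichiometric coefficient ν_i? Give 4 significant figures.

x = 1.6571e-06 M

Q₀ = 32.43 vs Keq = 7.1010e-06 ⇒ Q>K, reverse
Step 1:
                    M           E
  Initial     0.02511     0.02266
  Change      0.03393    -0.02262
  Equil       0.05904  3.8230e-05
  solve Keq expr → x = -0.01131; check Q = 7.1010e-06
Then remove 0.01761 M of M.
Step 2:
                    M           E
  Initial     0.04143  3.8230e-05
  Change   2.3606e-05 -1.5738e-05
  Equil       0.04146  2.2493e-05
  solve Keq expr → x = -7.8688e-06; check Q = 7.1010e-06
Then change container volume by factor 0.8 (V_new/V_old).
Step 3:
                    M           E
  Initial     0.05182  2.8116e-05
  Change  -4.9712e-06  3.3141e-06
  Equil       0.05182  3.1430e-05
  solve Keq expr → x = 1.6571e-06; check Q = 7.1010e-06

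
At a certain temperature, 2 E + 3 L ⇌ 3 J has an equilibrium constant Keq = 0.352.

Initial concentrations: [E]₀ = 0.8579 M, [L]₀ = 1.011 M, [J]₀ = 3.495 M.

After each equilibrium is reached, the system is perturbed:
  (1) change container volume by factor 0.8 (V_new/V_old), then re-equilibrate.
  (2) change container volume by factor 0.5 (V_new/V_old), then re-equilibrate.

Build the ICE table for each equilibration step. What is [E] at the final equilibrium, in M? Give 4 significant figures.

[E]_eq = 3.365 M

Q₀ = 56.13 vs Keq = 0.352 ⇒ Q>K, reverse
Step 1:
                  E         L         J
  Initial    0.8579     1.011     3.495
  Change     0.8279     1.242    -1.242
  Equil       1.686     2.253     2.253
  solve Keq expr → x = -0.414; check Q = 0.352
Then change container volume by factor 0.8 (V_new/V_old).
Step 2:
                  E         L         J
  Initial     2.107     2.816     2.816
  Change    -0.1069   -0.1604    0.1604
  Equil           2     2.656     2.977
  solve Keq expr → x = 0.05347; check Q = 0.352
Then change container volume by factor 0.5 (V_new/V_old).
Step 3:
                  E         L         J
  Initial     4.001     5.311     5.954
  Change    -0.6361   -0.9541    0.9541
  Equil       3.365     4.357     6.908
  solve Keq expr → x = 0.318; check Q = 0.352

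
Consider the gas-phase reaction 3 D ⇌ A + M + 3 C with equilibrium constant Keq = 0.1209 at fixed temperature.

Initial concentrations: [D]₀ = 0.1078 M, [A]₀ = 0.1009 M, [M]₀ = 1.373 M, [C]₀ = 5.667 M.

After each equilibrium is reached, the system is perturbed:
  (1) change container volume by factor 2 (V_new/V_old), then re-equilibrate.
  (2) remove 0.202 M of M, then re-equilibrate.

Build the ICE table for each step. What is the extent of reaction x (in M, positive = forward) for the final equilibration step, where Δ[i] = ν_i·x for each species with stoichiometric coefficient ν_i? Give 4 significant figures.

x = 3.9228e-05 M

Q₀ = 2.0126e+04 vs Keq = 0.1209 ⇒ Q>K, reverse
Step 1:
                    D           A           M           C
  Initial      0.1078      0.1009       1.373       5.667
  Change       0.3026     -0.1009     -0.1009     -0.3026
  Equil        0.4104  4.2546e-05       1.272       5.364
  solve Keq expr → x = -0.1009; check Q = 0.1209
Then change container volume by factor 2 (V_new/V_old).
Step 2:
                    D           A           M           C
  Initial      0.2052  2.1273e-05      0.6361       2.682
  Change  -1.9066e-04  6.3555e-05  6.3555e-05  1.9066e-04
  Equil         0.205  8.4828e-05      0.6361       2.682
  solve Keq expr → x = 6.3555e-05; check Q = 0.1209
Then remove 0.202 M of M.
Step 3:
                    D           A           M           C
  Initial       0.205  8.4828e-05      0.4341       2.682
  Change  -1.1768e-04  3.9228e-05  3.9228e-05  1.1768e-04
  Equil        0.2049  1.2406e-04      0.4342       2.683
  solve Keq expr → x = 3.9228e-05; check Q = 0.1209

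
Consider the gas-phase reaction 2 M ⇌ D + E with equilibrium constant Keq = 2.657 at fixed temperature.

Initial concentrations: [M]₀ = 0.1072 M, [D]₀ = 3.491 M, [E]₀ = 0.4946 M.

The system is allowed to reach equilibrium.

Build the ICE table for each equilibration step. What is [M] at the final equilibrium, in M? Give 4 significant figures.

Q₀ = 150.2 vs Keq = 2.657 ⇒ Q>K, reverse
Step 1:
                   M          D          E
  I           0.1072      3.491     0.4946
  C           0.4617    -0.2308    -0.2308
  E           0.5689       3.26     0.2638
  solve Keq expr → x = -0.2308; check Q = 2.657

[M]_eq = 0.5689 M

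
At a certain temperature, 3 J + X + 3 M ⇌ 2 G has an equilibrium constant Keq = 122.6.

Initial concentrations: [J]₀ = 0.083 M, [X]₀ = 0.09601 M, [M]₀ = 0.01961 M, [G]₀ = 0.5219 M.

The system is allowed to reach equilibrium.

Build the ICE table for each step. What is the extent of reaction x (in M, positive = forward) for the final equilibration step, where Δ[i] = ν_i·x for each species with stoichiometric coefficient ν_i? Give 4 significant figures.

x = -0.1128 M

Q₀ = 6.5795e+08 vs Keq = 122.6 ⇒ Q>K, reverse
Step 1:
                    J           X           M           G
  I             0.083     0.09601     0.01961      0.5219
  C            0.3383      0.1128      0.3383     -0.2256
  E            0.4213      0.2088       0.358      0.2963
  solve Keq expr → x = -0.1128; check Q = 122.6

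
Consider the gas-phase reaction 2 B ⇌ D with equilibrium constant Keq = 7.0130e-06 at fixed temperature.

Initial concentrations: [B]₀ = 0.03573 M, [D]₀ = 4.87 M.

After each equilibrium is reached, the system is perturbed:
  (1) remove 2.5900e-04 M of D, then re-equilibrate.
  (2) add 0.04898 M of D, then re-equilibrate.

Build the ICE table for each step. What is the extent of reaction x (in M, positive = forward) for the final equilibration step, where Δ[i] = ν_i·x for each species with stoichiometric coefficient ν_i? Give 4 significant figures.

Q₀ = 3815 vs Keq = 7.0130e-06 ⇒ Q>K, reverse
Step 1:
                   B          D
  Initial    0.03573       4.87
  Change       9.739     -4.869
  Equil        9.774 6.7001e-04
  solve Keq expr → x = -4.869; check Q = 7.0130e-06
Then remove 2.5900e-04 M of D.
Step 2:
                   B          D
  Initial      9.774 4.1101e-04
  Change  -5.1786e-04 2.5893e-04
  Equil        9.774 6.6994e-04
  solve Keq expr → x = 2.5893e-04; check Q = 7.0130e-06
Then add 0.04898 M of D.
Step 3:
                   B          D
  Initial      9.774    0.04965
  Change     0.09793   -0.04897
  Equil        9.872 6.8343e-04
  solve Keq expr → x = -0.04897; check Q = 7.0130e-06

x = -0.04897 M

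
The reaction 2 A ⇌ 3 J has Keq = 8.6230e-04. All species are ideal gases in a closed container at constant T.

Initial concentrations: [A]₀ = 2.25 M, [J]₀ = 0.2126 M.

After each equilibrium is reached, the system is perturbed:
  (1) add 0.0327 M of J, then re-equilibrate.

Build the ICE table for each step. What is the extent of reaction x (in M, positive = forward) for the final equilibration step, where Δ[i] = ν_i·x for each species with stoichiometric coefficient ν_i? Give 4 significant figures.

x = -0.01056 M

Q₀ = 0.001898 vs Keq = 8.6230e-04 ⇒ Q>K, reverse
Step 1:
                  A         J
  I            2.25    0.2126
  C         0.03175  -0.04763
  E           2.282     0.165
  solve Keq expr → x = -0.01588; check Q = 8.6230e-04
Then add 0.0327 M of J.
Step 2:
                  A         J
  I           2.282    0.1977
  C         0.02112  -0.03168
  E           2.303     0.166
  solve Keq expr → x = -0.01056; check Q = 8.6230e-04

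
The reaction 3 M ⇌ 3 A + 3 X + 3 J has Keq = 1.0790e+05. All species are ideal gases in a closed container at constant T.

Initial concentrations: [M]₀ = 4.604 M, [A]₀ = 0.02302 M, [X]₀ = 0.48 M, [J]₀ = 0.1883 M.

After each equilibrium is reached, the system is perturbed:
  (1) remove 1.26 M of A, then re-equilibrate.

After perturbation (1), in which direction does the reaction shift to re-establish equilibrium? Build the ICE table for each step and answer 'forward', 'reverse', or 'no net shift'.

Q₀ = 9.2296e-11 vs Keq = 1.0790e+05 ⇒ Q<K, forward
Step 1:
                  M         A         X         J
  init        4.604   0.02302      0.48    0.1883
  Δ          -3.509     3.509     3.509     3.509
  eq          1.095     3.532     3.989     3.698
  solve Keq expr → x = 1.17; check Q = 1.0790e+05
Then remove 1.26 M of A.
Step 2:
                  M         A         X         J
  init        1.095     2.272     3.989     3.698
  Δ         -0.2263    0.2263    0.2263    0.2263
  eq         0.8683     2.499     4.216     3.924
  solve Keq expr → x = 0.07544; check Q = 1.0790e+05

Direction: forward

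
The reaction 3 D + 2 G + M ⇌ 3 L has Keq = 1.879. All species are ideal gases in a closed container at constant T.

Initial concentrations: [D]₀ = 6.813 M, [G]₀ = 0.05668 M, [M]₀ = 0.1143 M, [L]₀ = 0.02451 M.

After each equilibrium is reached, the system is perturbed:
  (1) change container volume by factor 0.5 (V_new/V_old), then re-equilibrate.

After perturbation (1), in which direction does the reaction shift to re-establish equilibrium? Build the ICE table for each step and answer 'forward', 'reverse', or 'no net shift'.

Direction: forward

Q₀ = 1.2680e-04 vs Keq = 1.879 ⇒ Q<K, forward
Step 1:
                  D         G         M         L
  I           6.813   0.05668    0.1143   0.02451
  C        -0.07809  -0.05206  -0.02603   0.07809
  E           6.735  0.004617   0.08827    0.1026
  solve Keq expr → x = 0.02603; check Q = 1.879
Then change container volume by factor 0.5 (V_new/V_old).
Step 2:
                  D         G         M         L
  I           13.47  0.009234    0.1765    0.2052
  C       -0.008596  -0.00573 -0.002865  0.008596
  E           13.46  0.003504    0.1737    0.2138
  solve Keq expr → x = 0.002865; check Q = 1.879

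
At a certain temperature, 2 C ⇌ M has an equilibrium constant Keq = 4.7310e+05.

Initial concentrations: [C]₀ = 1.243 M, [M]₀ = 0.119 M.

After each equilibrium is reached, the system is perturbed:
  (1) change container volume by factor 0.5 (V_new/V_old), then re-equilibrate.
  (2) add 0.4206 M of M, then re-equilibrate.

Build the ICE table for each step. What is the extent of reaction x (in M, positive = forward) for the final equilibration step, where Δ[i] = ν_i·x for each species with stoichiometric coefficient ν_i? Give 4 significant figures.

Q₀ = 0.07702 vs Keq = 4.7310e+05 ⇒ Q<K, forward
Step 1:
                    C           M
  init          1.243       0.119
  Δ            -1.242      0.6209
  eq         0.001251      0.7399
  solve Keq expr → x = 0.6209; check Q = 4.7310e+05
Then change container volume by factor 0.5 (V_new/V_old).
Step 2:
                    C           M
  init       0.002501        1.48
  Δ       -7.3234e-04  3.6617e-04
  eq         0.001769        1.48
  solve Keq expr → x = 3.6617e-04; check Q = 4.7310e+05
Then add 0.4206 M of M.
Step 3:
                    C           M
  init       0.001769       1.901
  Δ        2.3556e-04 -1.1778e-04
  eq         0.002004       1.901
  solve Keq expr → x = -1.1778e-04; check Q = 4.7310e+05

x = -1.1778e-04 M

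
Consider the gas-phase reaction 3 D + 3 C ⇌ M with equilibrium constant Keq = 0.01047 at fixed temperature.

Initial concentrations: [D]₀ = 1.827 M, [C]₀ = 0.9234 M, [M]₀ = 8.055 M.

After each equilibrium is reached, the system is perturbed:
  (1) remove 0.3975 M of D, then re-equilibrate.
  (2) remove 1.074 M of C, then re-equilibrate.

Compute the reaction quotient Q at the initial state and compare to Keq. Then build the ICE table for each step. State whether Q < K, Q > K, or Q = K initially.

Q₀ = 1.678; Q > K (proceeds reverse)

Q₀ = 1.678 vs Keq = 0.01047 ⇒ Q>K, reverse
Step 1:
                  D         C         M
  I           1.827    0.9234     8.055
  C            1.65      1.65   -0.5501
  E           3.477     2.574     7.505
  solve Keq expr → x = -0.5501; check Q = 0.01047
Then remove 0.3975 M of D.
Step 2:
                  D         C         M
  I            3.08     2.574     7.505
  C          0.1717    0.1717  -0.05724
  E           3.252     2.745     7.448
  solve Keq expr → x = -0.05724; check Q = 0.01047
Then remove 1.074 M of C.
Step 3:
                  D         C         M
  I           3.252     1.671     7.448
  C          0.6156    0.6156   -0.2052
  E           3.867     2.287     7.242
  solve Keq expr → x = -0.2052; check Q = 0.01047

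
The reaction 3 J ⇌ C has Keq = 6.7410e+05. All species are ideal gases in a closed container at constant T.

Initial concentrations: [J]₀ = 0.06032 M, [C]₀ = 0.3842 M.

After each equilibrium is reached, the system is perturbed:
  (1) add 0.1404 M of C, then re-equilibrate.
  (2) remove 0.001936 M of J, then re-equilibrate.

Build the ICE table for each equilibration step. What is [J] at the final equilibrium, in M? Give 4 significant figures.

Q₀ = 1751 vs Keq = 6.7410e+05 ⇒ Q<K, forward
Step 1:
                    J           C
  Initial     0.06032      0.3842
  Change     -0.05191      0.0173
  Equil      0.008414      0.4015
  solve Keq expr → x = 0.0173; check Q = 6.7410e+05
Then add 0.1404 M of C.
Step 2:
                    J           C
  Initial    0.008414      0.5419
  Change   8.8280e-04 -2.9427e-04
  Equil      0.009297      0.5416
  solve Keq expr → x = -2.9427e-04; check Q = 6.7410e+05
Then remove 0.001936 M of J.
Step 3:
                    J           C
  Initial    0.007361      0.5416
  Change     0.001932 -6.4410e-04
  Equil      0.009293       0.541
  solve Keq expr → x = -6.4410e-04; check Q = 6.7410e+05

[J]_eq = 0.009293 M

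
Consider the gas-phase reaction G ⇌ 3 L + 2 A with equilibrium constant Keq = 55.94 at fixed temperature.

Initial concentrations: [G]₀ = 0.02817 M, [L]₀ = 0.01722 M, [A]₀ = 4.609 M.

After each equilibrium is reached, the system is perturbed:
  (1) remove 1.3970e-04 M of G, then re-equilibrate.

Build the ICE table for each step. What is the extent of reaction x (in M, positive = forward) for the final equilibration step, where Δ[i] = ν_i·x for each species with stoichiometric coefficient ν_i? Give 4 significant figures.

x = -1.3490e-04 M

Q₀ = 0.003851 vs Keq = 55.94 ⇒ Q<K, forward
Step 1:
                   G          L          A
  I          0.02817    0.01722      4.609
  C         -0.02777    0.08332    0.05555
  E       3.9534e-04     0.1005      4.665
  solve Keq expr → x = 0.02777; check Q = 55.94
Then remove 1.3970e-04 M of G.
Step 2:
                   G          L          A
  I       2.5564e-04     0.1005      4.665
  C       1.3490e-04 -4.0470e-04 -2.6980e-04
  E       3.9054e-04     0.1001      4.664
  solve Keq expr → x = -1.3490e-04; check Q = 55.94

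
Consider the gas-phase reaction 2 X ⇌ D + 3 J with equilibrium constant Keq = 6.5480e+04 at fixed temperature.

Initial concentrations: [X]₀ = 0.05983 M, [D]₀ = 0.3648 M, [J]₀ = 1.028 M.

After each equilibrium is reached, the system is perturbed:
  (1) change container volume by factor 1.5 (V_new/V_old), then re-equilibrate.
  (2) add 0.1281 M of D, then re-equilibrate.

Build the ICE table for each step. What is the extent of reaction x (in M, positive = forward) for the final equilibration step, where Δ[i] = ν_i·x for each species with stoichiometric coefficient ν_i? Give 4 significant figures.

x = -1.4021e-04 M

Q₀ = 110.7 vs Keq = 6.5480e+04 ⇒ Q<K, forward
Step 1:
                  X         D         J
  I         0.05983    0.3648     1.028
  C        -0.05695   0.02848   0.08543
  E        0.002879    0.3933     1.113
  solve Keq expr → x = 0.02848; check Q = 6.5480e+04
Then change container volume by factor 1.5 (V_new/V_old).
Step 2:
                  X         D         J
  I         0.00192    0.2622    0.7423
  C       -6.3660e-04 3.1830e-04 9.5489e-04
  E        0.001283    0.2625    0.7432
  solve Keq expr → x = 3.1830e-04; check Q = 6.5480e+04
Then add 0.1281 M of D.
Step 3:
                  X         D         J
  I        0.001283    0.3906    0.7432
  C       2.8042e-04 -1.4021e-04 -4.2064e-04
  E        0.001563    0.3905    0.7428
  solve Keq expr → x = -1.4021e-04; check Q = 6.5480e+04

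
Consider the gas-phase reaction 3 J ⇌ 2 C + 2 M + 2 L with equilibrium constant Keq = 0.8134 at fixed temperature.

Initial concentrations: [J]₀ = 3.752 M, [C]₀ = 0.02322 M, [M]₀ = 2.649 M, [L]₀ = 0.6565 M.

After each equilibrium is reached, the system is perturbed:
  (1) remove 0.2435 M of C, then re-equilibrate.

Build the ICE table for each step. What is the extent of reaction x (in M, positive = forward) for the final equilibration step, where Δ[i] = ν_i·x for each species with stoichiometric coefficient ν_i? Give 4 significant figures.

x = 0.05234 M

Q₀ = 3.0872e-05 vs Keq = 0.8134 ⇒ Q<K, forward
Step 1:
                  J         C         M         L
  Initial     3.752   0.02322     2.649    0.6565
  Change     -1.143    0.7621    0.7621    0.7621
  Equil       2.609    0.7853     3.411     1.419
  solve Keq expr → x = 0.3811; check Q = 0.8134
Then remove 0.2435 M of C.
Step 2:
                  J         C         M         L
  Initial     2.609    0.5418     3.411     1.419
  Change     -0.157    0.1047    0.1047    0.1047
  Equil       2.452    0.6465     3.516     1.523
  solve Keq expr → x = 0.05234; check Q = 0.8134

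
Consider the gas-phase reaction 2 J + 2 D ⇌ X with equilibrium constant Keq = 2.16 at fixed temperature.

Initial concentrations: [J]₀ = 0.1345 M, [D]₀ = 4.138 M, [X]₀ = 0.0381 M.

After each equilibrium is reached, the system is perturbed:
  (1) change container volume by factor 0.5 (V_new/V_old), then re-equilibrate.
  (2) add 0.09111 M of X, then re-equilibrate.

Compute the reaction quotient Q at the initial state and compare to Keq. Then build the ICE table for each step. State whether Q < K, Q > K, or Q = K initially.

Q₀ = 0.123 vs Keq = 2.16 ⇒ Q<K, forward
Step 1:
                   J          D          X
  Initial     0.1345      4.138     0.0381
  Change    -0.08659   -0.08659    0.04329
  Equil      0.04791      4.051    0.08139
  solve Keq expr → x = 0.04329; check Q = 2.16
Then change container volume by factor 0.5 (V_new/V_old).
Step 2:
                   J          D          X
  Initial    0.09583      8.103     0.1628
  Change    -0.05875   -0.05875    0.02937
  Equil      0.03708      8.044     0.1922
  solve Keq expr → x = 0.02937; check Q = 2.16
Then add 0.09111 M of X.
Step 3:
                   J          D          X
  Initial    0.03708      8.044     0.2833
  Change    0.007595   0.007595  -0.003798
  Equil      0.04467      8.052     0.2795
  solve Keq expr → x = -0.003798; check Q = 2.16

Q₀ = 0.123; Q < K (proceeds forward)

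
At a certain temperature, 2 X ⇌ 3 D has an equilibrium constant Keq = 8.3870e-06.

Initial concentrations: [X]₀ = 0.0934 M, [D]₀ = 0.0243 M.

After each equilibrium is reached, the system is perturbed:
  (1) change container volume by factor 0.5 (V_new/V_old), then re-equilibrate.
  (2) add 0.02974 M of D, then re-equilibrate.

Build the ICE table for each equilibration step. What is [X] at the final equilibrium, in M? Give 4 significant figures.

[X]_eq = 0.2339 M

Q₀ = 0.001645 vs Keq = 8.3870e-06 ⇒ Q>K, reverse
Step 1:
                   X          D
  init        0.0934     0.0243
  Δ          0.01316   -0.01973
  eq          0.1066   0.004567
  solve Keq expr → x = -0.006578; check Q = 8.3870e-06
Then change container volume by factor 0.5 (V_new/V_old).
Step 2:
                   X          D
  init        0.2131   0.009133
  Δ         0.001237  -0.001856
  eq          0.2143   0.007277
  solve Keq expr → x = -6.1870e-04; check Q = 8.3870e-06
Then add 0.02974 M of D.
Step 3:
                   X          D
  init        0.2143    0.03702
  Δ          0.01954    -0.0293
  eq          0.2339   0.007713
  solve Keq expr → x = -0.009768; check Q = 8.3870e-06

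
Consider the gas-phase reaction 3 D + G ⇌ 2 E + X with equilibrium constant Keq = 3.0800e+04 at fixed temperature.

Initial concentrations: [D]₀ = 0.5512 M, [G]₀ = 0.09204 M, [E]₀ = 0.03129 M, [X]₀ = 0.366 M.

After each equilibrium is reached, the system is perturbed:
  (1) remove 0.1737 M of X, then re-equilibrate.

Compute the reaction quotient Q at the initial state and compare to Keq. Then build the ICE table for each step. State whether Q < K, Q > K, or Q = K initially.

Q₀ = 0.02325; Q < K (proceeds forward)

Q₀ = 0.02325 vs Keq = 3.0800e+04 ⇒ Q<K, forward
Step 1:
                    D           G           E           X
  Initial      0.5512     0.09204     0.03129       0.366
  Change       -0.276    -0.09201       0.184     0.09201
  Equil        0.2752  3.3081e-05      0.2153       0.458
  solve Keq expr → x = 0.09201; check Q = 3.0800e+04
Then remove 0.1737 M of X.
Step 2:
                    D           G           E           X
  Initial      0.2752  3.3081e-05      0.2153      0.2843
  Change  -3.7596e-05 -1.2532e-05  2.5064e-05  1.2532e-05
  Equil        0.2751  2.0549e-05      0.2153      0.2843
  solve Keq expr → x = 1.2532e-05; check Q = 3.0800e+04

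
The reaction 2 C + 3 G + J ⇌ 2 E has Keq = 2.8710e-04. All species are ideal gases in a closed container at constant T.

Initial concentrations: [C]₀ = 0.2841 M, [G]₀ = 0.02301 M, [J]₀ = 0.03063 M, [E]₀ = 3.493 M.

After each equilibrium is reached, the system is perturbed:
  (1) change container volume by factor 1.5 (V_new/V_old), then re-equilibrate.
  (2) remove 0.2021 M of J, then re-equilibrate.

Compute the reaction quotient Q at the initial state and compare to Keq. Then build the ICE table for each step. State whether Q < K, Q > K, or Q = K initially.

Q₀ = 4.0510e+08; Q > K (proceeds reverse)

Q₀ = 4.0510e+08 vs Keq = 2.8710e-04 ⇒ Q>K, reverse
Step 1:
                  C         G         J         E
  Initial    0.2841   0.02301   0.03063     3.493
  Change      2.895     4.343     1.448    -2.895
  Equil        3.18     4.366     1.478    0.5976
  solve Keq expr → x = -1.448; check Q = 2.8710e-04
Then change container volume by factor 1.5 (V_new/V_old).
Step 2:
                  C         G         J         E
  Initial      2.12     2.911    0.9856    0.3984
  Change     0.1717    0.2576   0.08587   -0.1717
  Equil       2.291     3.168     1.071    0.2266
  solve Keq expr → x = -0.08587; check Q = 2.8710e-04
Then remove 0.2021 M of J.
Step 3:
                  C         G         J         E
  Initial     2.291     3.168    0.8693    0.2266
  Change    0.01737   0.02605  0.008683  -0.01737
  Equil       2.309     3.194     0.878    0.2093
  solve Keq expr → x = -0.008683; check Q = 2.8710e-04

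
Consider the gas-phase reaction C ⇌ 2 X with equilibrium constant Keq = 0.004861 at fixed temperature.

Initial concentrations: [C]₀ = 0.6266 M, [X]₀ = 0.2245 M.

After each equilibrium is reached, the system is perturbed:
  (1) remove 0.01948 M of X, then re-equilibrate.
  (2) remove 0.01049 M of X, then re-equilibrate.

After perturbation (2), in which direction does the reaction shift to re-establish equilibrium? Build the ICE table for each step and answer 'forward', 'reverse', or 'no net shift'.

Direction: forward

Q₀ = 0.08043 vs Keq = 0.004861 ⇒ Q>K, reverse
Step 1:
                   C          X
  I           0.6266     0.2245
  C          0.08289    -0.1658
  E           0.7095    0.05873
  solve Keq expr → x = -0.08289; check Q = 0.004861
Then remove 0.01948 M of X.
Step 2:
                   C          X
  I           0.7095    0.03925
  C        -0.009542    0.01908
  E           0.6999    0.05833
  solve Keq expr → x = 0.009542; check Q = 0.004861
Then remove 0.01049 M of X.
Step 3:
                   C          X
  I           0.6999    0.04784
  C        -0.005138    0.01028
  E           0.6948    0.05812
  solve Keq expr → x = 0.005138; check Q = 0.004861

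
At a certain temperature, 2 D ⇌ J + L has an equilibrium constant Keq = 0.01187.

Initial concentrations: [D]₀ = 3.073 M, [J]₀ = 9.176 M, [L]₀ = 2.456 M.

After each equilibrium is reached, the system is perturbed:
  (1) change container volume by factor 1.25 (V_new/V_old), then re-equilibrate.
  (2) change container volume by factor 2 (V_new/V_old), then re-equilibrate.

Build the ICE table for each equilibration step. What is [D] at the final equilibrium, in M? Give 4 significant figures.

Q₀ = 2.386 vs Keq = 0.01187 ⇒ Q>K, reverse
Step 1:
                   D          J          L
  I            3.073      9.176      2.456
  C            4.702     -2.351     -2.351
  E            7.775      6.825     0.1051
  solve Keq expr → x = -2.351; check Q = 0.01187
Then change container volume by factor 1.25 (V_new/V_old).
Step 2:
                   D          J          L
  I             6.22       5.46     0.0841
  C                0          0          0
  E             6.22       5.46     0.0841
  solve Keq expr → x = 0; check Q = 0.01187
Then change container volume by factor 2 (V_new/V_old).
Step 3:
                   D          J          L
  I             3.11       2.73    0.04205
  C                0          0          0
  E             3.11       2.73    0.04205
  solve Keq expr → x = 0; check Q = 0.01187

[D]_eq = 3.11 M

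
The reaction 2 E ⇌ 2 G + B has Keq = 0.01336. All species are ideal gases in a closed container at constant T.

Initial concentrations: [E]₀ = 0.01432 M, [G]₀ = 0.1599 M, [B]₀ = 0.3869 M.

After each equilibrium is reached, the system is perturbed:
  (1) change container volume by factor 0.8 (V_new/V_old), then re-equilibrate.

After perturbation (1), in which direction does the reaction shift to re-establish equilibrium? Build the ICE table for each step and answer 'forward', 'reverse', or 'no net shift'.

Direction: reverse

Q₀ = 48.24 vs Keq = 0.01336 ⇒ Q>K, reverse
Step 1:
                   E          G          B
  I          0.01432     0.1599     0.3869
  C           0.1304    -0.1304    -0.0652
  E           0.1447    0.02949     0.3217
  solve Keq expr → x = -0.0652; check Q = 0.01336
Then change container volume by factor 0.8 (V_new/V_old).
Step 2:
                   E          G          B
  I           0.1809    0.03687     0.4021
  C         0.003235  -0.003235  -0.001617
  E           0.1841    0.03363     0.4005
  solve Keq expr → x = -0.001617; check Q = 0.01336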